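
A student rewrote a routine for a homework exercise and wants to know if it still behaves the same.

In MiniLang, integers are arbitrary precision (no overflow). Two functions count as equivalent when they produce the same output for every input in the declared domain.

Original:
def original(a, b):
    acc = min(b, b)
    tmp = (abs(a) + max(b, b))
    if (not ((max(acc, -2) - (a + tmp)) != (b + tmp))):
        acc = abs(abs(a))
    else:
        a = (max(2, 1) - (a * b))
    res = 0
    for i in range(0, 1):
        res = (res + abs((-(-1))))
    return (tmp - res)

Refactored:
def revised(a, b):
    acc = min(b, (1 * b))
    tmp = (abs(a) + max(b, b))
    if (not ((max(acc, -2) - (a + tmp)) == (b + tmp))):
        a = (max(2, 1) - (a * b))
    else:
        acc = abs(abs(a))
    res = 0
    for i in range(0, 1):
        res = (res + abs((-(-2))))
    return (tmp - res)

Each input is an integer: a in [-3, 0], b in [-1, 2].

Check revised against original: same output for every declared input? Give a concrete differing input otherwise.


These are not equivalent — on a=-3, b=-1 the outputs split (1 vs 0).
original: acc becomes -1; next tmp becomes 2; next (not ((max(acc, -2) - (a + tmp)) != (b + tmp))) evaluates to false; next a becomes -1; next res becomes 0; next at i=0:; next res becomes 1; next final value 1
revised: acc becomes -1; next tmp becomes 2; next (not ((max(acc, -2) - (a + tmp)) == (b + tmp))) evaluates to true; next a becomes -1; next res becomes 0; next at i=0:; next res becomes 2; next final value 0
verdict: not equivalent; witness: a=-3, b=-1


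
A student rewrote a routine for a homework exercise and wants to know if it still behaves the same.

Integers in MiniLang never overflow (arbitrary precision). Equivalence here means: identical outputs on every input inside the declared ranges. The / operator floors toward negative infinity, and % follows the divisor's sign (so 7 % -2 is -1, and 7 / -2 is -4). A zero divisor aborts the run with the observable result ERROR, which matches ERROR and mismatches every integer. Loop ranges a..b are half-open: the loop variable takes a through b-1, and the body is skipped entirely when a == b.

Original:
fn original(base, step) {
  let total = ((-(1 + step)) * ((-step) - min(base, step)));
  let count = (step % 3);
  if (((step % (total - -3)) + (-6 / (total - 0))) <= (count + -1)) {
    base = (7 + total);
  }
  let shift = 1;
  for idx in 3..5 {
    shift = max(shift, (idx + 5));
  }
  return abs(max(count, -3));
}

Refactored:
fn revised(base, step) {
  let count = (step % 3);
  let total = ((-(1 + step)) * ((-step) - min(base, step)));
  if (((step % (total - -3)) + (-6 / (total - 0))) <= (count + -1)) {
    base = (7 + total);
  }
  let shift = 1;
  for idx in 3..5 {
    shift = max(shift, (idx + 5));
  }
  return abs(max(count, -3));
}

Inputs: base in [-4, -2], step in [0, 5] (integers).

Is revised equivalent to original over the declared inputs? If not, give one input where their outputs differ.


The two are interchangeable: same computation, different form, and every declared input agrees.
Spot check at base=-2, step=0 — original: total = -2; count = 0; (((step % (total - -3)) + (-6 / (total - 0))) <= (count + -1)) -> false; shift = 1; [idx=3]; shift = 8; [idx=4]; shift = 9; return 0. revised: count = 0; total = -2; (((step % (total - -3)) + (-6 / (total - 0))) <= (count + -1)) -> false; shift = 1; [idx=3]; shift = 8; [idx=4]; shift = 9; return 0. Both give 0.
Sweeping the whole domain (18 inputs) finds no disagreement.
verdict: equivalent


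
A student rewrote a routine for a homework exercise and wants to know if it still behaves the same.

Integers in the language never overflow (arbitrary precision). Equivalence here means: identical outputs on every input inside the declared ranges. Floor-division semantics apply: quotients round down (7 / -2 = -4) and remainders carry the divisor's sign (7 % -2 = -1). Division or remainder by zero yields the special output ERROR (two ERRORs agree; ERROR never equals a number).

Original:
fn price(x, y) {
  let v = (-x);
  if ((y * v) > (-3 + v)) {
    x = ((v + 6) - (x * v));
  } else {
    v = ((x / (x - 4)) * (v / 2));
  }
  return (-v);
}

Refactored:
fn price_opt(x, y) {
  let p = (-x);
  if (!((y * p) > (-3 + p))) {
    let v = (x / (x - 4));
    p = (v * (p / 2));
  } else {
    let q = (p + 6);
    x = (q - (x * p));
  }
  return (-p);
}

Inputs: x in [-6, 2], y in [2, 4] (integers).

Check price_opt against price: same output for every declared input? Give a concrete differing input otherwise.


Changes here: statement counts differ; local variable names differ; boolean connective usage differs; the full 27-point sweep finds no disagreement.
verdict: equivalent


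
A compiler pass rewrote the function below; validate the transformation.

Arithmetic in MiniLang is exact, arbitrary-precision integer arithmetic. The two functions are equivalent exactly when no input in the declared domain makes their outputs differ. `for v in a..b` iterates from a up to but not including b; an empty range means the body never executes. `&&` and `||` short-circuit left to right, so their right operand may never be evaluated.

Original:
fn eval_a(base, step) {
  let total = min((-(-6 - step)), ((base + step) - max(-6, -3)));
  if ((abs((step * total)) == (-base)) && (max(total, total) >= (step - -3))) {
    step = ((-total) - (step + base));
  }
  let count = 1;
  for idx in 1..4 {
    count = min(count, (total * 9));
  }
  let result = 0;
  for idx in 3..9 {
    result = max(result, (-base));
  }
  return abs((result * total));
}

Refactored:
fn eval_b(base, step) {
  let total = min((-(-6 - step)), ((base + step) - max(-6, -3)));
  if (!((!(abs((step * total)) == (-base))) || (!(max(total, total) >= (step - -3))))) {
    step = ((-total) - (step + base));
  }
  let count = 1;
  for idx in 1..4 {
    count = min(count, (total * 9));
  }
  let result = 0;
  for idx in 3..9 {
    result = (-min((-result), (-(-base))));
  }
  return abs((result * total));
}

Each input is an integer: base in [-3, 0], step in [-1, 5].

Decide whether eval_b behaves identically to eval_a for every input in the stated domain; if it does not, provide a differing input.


Although min/max/abs usage differs, plus boolean connective usage differs, 28/28 inputs agree.
verdict: equivalent


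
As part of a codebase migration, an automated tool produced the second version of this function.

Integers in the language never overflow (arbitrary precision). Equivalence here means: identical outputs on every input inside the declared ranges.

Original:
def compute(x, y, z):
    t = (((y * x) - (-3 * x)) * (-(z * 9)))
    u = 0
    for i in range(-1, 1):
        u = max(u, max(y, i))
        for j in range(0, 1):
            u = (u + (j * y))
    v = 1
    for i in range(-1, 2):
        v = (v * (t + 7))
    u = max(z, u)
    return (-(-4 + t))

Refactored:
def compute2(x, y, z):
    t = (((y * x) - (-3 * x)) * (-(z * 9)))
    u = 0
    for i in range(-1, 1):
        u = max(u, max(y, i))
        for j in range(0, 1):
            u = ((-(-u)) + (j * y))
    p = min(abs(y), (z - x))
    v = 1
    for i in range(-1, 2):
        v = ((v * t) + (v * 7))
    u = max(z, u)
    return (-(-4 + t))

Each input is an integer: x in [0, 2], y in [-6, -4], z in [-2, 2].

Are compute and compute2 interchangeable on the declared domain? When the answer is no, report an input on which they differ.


Side by side, the visible changes include: arithmetic usage differs; and local variable names differ; and min/max/abs usage differs; and statement counts differ.
As a probe, take x=2, y=-5, z=2: compute runs t=72, then u=0, then (i=-1), then u=0, then (j=0), then u=0, then (i=0), then u=0, then (j=0), then u=0, then v=1, then (i=-1), then v=79, then (i=0), then v=6241, then (i=1), then v=493039, then u=2, then returns -68; compute2 runs t=72, then u=0, then (i=-1), then u=0, then (j=0), then u=0, then (i=0), then u=0, then (j=0), then u=0, then p=0, then v=1, then (i=-1), then v=79, then (i=0), then v=6241, then (i=1), then v=493039, then u=2, then returns -68; both end at -68.
Every one of the 45 inputs gives matching results.
verdict: equivalent


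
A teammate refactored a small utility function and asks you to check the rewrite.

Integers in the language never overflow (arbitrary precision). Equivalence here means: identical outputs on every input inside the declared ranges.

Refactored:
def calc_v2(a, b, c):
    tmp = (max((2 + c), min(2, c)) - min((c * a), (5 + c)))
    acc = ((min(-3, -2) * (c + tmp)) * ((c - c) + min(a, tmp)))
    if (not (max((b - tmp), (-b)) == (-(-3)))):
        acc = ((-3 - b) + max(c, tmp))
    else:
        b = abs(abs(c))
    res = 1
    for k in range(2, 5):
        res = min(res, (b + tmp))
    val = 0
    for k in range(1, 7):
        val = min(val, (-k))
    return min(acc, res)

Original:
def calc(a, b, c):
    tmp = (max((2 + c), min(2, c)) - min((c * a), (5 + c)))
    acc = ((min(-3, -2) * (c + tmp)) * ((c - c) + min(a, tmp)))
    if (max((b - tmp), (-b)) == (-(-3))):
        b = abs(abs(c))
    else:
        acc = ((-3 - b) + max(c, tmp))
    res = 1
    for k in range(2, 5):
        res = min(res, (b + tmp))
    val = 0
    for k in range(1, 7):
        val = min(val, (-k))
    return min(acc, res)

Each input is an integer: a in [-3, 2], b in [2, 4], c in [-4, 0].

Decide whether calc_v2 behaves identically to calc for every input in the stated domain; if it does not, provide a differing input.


This is a faithful refactor — boolean connective usage differs, but the computed results match everywhere.
One worked example (a=-2, b=2, c=-4) — calc: tmp = -3; acc = -63; (max((b - tmp), (-b)) == (-(-3))) -> false; acc = -8; res = 1; [k=2]; res = -1; [k=3]; res = -1; [k=4]; res = -1; val = 0; [k=1]; val = -1; [k=2]; val = -2; [k=3]; val = -3; [k=4]; val = -4; [k=5]; val = -5; [k=6]; val = -6; return -8; calc_v2: tmp = -3; acc = -63; (not (max((b - tmp), (-b)) == (-(-3)))) -> true; acc = -8; res = 1; [k=2]; res = -1; [k=3]; res = -1; [k=4]; res = -1; val = 0; [k=1]; val = -1; [k=2]; val = -2; [k=3]; val = -3; [k=4]; val = -4; [k=5]; val = -5; [k=6]; val = -6; return -8; agreement on -8.
An exhaustive pass over the 90 declared inputs shows identical outputs.
verdict: equivalent


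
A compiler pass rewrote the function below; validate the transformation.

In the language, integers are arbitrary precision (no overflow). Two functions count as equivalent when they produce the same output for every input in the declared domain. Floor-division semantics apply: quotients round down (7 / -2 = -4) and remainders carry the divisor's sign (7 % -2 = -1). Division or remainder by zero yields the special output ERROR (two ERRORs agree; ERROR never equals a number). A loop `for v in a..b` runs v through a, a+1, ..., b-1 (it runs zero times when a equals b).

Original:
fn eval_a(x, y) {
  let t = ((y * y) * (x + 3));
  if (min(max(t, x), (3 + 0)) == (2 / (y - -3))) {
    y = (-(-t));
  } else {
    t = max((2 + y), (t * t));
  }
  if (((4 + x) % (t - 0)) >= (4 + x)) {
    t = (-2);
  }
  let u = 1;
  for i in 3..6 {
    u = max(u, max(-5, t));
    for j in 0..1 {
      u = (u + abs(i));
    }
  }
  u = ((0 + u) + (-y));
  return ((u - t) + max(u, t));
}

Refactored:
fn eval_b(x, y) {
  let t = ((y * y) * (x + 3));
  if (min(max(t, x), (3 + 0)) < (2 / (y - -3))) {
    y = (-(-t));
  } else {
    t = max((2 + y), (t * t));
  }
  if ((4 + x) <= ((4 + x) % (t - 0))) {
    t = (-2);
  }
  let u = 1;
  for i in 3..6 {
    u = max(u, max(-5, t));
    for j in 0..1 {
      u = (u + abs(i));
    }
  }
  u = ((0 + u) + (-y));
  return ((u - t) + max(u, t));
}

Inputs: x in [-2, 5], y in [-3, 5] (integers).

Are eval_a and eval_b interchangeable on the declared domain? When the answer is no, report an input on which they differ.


Take x=-2, y=-1.
eval_a: t=1, then (min(max(t, x), (3 + 0)) == (2 / (y - -3))) is true, then y=1, then (((4 + x) % (t - 0)) >= (4 + x)) is false, then u=1, then (i=3), then u=1, then (j=0), then u=4, then (i=4), then u=4, then (j=0), then u=8, then (i=5), then u=8, then (j=0), then u=13, then u=12, then returns 23
eval_b: t=1, then (min(max(t, x), (3 + 0)) < (2 / (y - -3))) is false, then t=1, then ((4 + x) <= ((4 + x) % (t - 0))) is false, then u=1, then (i=3), then u=1, then (j=0), then u=4, then (i=4), then u=4, then (j=0), then u=8, then (i=5), then u=8, then (j=0), then u=13, then u=14, then returns 27
23 against 27: the behavior changed.
verdict: not equivalent; witness: x=-2, y=-1


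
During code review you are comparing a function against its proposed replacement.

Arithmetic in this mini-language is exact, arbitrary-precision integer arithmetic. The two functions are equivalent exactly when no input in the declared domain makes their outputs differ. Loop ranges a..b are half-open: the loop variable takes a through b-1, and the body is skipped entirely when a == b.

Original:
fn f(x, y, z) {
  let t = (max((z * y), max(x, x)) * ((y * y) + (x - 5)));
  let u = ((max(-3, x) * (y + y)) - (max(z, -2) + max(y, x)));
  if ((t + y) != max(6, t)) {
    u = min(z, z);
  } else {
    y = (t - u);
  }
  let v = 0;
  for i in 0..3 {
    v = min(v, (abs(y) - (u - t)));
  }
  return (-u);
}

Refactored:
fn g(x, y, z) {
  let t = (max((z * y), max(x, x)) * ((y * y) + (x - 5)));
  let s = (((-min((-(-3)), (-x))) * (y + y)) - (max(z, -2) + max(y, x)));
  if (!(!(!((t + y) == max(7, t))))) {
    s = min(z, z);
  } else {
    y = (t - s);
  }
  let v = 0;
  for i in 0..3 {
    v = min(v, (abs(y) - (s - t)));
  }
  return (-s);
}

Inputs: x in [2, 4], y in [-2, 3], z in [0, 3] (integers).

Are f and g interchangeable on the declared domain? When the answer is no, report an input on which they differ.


At x=2, y=2, z=2: f gives -4, g gives -2.
verdict: not equivalent; witness: x=2, y=2, z=2


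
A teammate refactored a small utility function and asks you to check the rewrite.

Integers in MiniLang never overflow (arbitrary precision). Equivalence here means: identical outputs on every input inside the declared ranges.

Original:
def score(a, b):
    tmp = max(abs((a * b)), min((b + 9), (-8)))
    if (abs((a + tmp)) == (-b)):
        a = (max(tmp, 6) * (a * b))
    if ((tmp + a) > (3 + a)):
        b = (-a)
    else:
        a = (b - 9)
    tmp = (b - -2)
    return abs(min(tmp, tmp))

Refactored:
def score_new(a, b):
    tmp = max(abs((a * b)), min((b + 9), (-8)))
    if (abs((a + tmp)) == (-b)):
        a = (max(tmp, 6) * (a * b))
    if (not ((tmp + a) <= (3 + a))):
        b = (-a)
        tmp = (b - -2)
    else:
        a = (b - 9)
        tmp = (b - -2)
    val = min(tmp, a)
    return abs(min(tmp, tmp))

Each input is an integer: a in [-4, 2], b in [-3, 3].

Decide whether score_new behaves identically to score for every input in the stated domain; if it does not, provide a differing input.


Changes here: constant usage differs; and local variable names differ; and min/max/abs usage differs; and comparison usage differs; and arithmetic usage differs; and statement counts differ; and boolean connective usage differs; the full 49-point sweep finds no disagreement.
verdict: equivalent


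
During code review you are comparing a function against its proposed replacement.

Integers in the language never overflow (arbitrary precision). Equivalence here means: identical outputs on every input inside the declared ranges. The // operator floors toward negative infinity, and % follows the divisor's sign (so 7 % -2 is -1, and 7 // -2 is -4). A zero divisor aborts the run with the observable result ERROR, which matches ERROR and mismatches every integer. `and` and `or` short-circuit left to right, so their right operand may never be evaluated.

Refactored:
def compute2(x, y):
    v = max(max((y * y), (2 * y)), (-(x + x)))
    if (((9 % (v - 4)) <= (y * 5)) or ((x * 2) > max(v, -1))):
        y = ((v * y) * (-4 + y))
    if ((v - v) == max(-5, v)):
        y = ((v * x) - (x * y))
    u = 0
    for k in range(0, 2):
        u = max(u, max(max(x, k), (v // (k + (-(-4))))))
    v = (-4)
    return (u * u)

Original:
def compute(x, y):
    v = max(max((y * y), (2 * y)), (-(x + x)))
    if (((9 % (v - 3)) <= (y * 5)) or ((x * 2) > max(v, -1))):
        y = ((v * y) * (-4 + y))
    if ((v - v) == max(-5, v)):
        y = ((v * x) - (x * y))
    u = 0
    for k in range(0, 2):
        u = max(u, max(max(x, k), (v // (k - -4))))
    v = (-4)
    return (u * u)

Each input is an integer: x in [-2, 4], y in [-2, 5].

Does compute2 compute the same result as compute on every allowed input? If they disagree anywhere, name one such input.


At x=-2, y=-2: compute gives 1, compute2 gives ERROR.
verdict: not equivalent; witness: x=-2, y=-2


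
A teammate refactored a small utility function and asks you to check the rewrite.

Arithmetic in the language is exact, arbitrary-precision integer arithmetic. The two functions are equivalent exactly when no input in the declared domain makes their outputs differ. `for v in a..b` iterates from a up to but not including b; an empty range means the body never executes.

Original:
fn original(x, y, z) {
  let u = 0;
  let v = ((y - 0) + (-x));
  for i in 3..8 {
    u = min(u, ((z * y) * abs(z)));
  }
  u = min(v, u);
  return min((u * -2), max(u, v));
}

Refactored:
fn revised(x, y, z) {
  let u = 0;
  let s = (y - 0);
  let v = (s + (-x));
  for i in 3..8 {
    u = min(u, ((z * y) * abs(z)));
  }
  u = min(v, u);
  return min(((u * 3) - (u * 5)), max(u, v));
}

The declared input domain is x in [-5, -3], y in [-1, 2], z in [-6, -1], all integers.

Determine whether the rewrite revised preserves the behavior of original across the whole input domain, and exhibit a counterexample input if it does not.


Behavior is preserved: although local variable names differ; and statement counts differ; and constant usage differs; and arithmetic usage differs, the outputs never diverge.
Spot check at x=-5, y=2, z=-5 — original: u becomes 0; next v becomes 7; next at i=3:; next u becomes -50; next at i=4:; next u becomes -50; next at i=5:; next u becomes -50; next at i=6:; next u becomes -50; next at i=7:; next u becomes -50; next u becomes -50; next final value 7. revised: u becomes 0; next s becomes 2; next v becomes 7; next at i=3:; next u becomes -50; next at i=4:; next u becomes -50; next at i=5:; next u becomes -50; next at i=6:; next u becomes -50; next at i=7:; next u becomes -50; next u becomes -50; next final value 7. Both give 7.
Every one of the 72 inputs gives matching results.
verdict: equivalent


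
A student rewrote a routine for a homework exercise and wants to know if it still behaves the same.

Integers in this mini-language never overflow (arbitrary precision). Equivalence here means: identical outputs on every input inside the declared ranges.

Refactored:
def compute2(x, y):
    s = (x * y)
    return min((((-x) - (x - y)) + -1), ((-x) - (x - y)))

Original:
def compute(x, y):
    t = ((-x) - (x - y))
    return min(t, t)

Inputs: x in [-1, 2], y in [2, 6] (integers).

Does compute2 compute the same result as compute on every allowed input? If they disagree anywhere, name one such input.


The rewrite breaks on x=-1, y=2, where the results are 4 and 3.
compute: t=4, then returns 4
compute2: s=-2, then returns 3
verdict: not equivalent; witness: x=-1, y=2


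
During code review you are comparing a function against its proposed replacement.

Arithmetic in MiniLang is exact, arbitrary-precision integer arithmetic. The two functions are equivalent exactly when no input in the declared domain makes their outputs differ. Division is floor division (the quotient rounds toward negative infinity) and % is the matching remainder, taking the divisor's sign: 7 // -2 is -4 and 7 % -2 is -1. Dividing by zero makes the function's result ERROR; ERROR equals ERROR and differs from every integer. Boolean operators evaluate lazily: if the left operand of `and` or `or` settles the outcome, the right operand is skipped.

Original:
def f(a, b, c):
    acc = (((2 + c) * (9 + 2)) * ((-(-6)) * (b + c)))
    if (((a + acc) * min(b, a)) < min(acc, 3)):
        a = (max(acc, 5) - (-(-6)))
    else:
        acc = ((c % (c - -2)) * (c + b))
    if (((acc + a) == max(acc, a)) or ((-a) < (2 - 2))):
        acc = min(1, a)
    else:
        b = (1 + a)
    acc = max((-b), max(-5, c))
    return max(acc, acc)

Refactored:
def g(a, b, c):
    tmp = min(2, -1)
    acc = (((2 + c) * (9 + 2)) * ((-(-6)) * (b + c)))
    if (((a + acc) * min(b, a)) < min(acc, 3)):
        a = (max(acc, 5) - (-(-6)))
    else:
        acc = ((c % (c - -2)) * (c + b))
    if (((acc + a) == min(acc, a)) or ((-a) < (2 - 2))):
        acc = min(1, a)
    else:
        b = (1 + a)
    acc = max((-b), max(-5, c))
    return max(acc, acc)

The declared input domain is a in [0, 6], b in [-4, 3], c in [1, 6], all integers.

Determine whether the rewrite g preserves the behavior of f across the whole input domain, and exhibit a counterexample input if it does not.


Input a=0, b=-4, c=1: 1 from f versus 4 from g.
verdict: not equivalent; witness: a=0, b=-4, c=1


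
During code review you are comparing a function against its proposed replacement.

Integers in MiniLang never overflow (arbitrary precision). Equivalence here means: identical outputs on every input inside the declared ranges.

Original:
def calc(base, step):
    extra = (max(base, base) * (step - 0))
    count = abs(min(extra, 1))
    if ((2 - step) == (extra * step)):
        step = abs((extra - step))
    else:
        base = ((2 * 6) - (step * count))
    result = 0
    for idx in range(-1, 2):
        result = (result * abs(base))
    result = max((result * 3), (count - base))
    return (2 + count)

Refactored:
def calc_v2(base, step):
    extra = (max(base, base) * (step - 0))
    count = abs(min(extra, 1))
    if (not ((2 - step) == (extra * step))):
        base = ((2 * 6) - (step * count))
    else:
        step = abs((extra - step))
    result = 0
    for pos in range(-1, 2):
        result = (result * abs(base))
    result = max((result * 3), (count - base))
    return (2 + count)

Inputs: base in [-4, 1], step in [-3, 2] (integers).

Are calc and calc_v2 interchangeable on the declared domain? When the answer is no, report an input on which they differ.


Equivalent — the differences include local variable names differ, boolean connective usage differs, yet no declared input distinguishes the two.
Tracing base=-1, step=-2: calc: extra = 2; count = 1; ((2 - step) == (extra * step)) -> false; base = 14; result = 0; [idx=-1]; result = 0; [idx=0]; result = 0; [idx=1]; result = 0; result = 0; return 3 | calc_v2: extra = 2; count = 1; (not ((2 - step) == (extra * step))) -> true; base = 14; result = 0; [pos=-1]; result = 0; [pos=0]; result = 0; [pos=1]; result = 0; result = 0; return 3 — matching result 3.
Checked all 36 inputs in the declared domain: the outputs agree on every one.
verdict: equivalent


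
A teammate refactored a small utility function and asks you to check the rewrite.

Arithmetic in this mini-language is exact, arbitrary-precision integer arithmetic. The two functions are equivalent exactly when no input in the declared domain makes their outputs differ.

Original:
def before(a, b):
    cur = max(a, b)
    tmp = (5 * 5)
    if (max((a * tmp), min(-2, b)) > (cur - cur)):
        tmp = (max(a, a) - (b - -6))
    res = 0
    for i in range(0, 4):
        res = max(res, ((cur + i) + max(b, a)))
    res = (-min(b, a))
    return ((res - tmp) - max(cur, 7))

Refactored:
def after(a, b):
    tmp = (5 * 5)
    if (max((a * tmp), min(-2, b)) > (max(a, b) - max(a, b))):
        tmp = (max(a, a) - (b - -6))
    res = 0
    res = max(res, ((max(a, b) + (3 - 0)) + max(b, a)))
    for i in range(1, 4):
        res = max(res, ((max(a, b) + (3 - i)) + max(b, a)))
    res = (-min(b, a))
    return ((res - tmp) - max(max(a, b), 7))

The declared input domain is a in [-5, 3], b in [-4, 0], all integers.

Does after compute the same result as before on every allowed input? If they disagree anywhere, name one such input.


Behavior is preserved: although min/max/abs usage differs, plus loop structure differs, plus constant usage differs, plus local variable names differ, plus arithmetic usage differs, the outputs never diverge.
Tracing a=1, b=-4: before: cur = 1; tmp = 25; (max((a * tmp), min(-2, b)) > (cur - cur)) -> true; tmp = -1; res = 0; [i=0]; res = 2; [i=1]; res = 3; [i=2]; res = 4; [i=3]; res = 5; res = 4; return -2 | after: tmp = 25; (max((a * tmp), min(-2, b)) > (max(a, b) - max(a, b))) -> true; tmp = -1; res = 0; res = 5; [i=1]; res = 5; [i=2]; res = 5; [i=3]; res = 5; res = 4; return -2 — matching result -2.
Sweeping the whole domain (45 inputs) finds no disagreement.
verdict: equivalent


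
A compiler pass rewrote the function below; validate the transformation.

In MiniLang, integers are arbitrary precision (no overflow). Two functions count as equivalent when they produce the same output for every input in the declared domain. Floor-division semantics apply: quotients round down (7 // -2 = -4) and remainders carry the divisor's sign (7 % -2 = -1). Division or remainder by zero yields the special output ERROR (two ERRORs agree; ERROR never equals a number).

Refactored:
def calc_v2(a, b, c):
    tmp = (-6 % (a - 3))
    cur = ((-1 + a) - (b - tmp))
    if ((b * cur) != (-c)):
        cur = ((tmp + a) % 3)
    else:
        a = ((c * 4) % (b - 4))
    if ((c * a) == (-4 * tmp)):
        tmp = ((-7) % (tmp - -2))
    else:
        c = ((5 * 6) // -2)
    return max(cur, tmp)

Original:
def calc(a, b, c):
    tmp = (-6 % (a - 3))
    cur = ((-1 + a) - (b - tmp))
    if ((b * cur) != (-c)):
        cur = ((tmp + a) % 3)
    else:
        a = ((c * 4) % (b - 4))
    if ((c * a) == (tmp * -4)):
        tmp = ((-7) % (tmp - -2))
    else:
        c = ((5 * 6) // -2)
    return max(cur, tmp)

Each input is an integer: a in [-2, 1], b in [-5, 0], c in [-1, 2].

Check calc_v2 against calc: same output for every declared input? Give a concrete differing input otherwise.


This is a faithful refactor — same computation, different form, but the computed results match everywhere.
As a probe, take a=1, b=0, c=0: calc runs tmp=0, then cur=0, then ((b * cur) != (-c)) is false, then a=0, then ((c * a) == (tmp * -4)) is true, then tmp=1, then returns 1; calc_v2 runs tmp=0, then cur=0, then ((b * cur) != (-c)) is false, then a=0, then ((c * a) == (-4 * tmp)) is true, then tmp=1, then returns 1; both end at 1.
Checked all 96 inputs in the declared domain: the outputs agree on every one.
verdict: equivalent


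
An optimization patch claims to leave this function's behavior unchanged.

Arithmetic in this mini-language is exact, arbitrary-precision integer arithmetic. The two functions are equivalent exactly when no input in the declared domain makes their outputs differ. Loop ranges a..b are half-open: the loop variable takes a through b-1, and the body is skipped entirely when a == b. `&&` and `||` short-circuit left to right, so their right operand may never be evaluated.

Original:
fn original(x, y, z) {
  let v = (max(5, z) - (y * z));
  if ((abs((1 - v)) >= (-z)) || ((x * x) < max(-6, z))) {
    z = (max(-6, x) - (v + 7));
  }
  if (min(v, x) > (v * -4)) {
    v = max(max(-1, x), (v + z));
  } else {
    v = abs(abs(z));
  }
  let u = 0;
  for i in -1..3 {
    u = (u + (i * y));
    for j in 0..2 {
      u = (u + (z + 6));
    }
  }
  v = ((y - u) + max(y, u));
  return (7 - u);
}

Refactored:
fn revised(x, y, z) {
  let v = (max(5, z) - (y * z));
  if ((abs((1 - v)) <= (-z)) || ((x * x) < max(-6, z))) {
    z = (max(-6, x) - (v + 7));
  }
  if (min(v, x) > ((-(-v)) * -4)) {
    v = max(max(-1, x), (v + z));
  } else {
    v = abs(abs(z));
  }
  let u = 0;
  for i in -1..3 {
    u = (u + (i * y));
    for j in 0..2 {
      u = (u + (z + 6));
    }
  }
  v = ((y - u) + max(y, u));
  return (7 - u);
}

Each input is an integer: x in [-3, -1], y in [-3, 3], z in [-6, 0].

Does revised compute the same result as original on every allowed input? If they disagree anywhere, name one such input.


Try x=-3, y=-3, z=-6.
original: v := -13 | ((abs((1 - v)) >= (-z)) || ((x * x) < max(-6, z))): true | z := 3 | (min(v, x) > (v * -4)): false | v := 3 | u := 0 | iter i=-1: | u := 3 | iter j=0: | u := 12 | iter j=1: | u := 21 | iter i=0: | u := 21 | iter j=0: | u := 30 | iter j=1: | u := 39 | iter i=1: | u := 36 | iter j=0: | u := 45 | iter j=1: | u := 54 | iter i=2: | u := 48 | iter j=0: | u := 57 | iter j=1: | u := 66 | v := -3 | result -59
revised: v := -13 | ((abs((1 - v)) <= (-z)) || ((x * x) < max(-6, z))): false | (min(v, x) > ((-(-v)) * -4)): false | v := 6 | u := 0 | iter i=-1: | u := 3 | iter j=0: | u := 3 | iter j=1: | u := 3 | iter i=0: | u := 3 | iter j=0: | u := 3 | iter j=1: | u := 3 | iter i=1: | u := 0 | iter j=0: | u := 0 | iter j=1: | u := 0 | iter i=2: | u := -6 | iter j=0: | u := -6 | iter j=1: | u := -6 | v := 0 | result 13
-59 against 13: the behavior changed.
verdict: not equivalent; witness: x=-3, y=-3, z=-6


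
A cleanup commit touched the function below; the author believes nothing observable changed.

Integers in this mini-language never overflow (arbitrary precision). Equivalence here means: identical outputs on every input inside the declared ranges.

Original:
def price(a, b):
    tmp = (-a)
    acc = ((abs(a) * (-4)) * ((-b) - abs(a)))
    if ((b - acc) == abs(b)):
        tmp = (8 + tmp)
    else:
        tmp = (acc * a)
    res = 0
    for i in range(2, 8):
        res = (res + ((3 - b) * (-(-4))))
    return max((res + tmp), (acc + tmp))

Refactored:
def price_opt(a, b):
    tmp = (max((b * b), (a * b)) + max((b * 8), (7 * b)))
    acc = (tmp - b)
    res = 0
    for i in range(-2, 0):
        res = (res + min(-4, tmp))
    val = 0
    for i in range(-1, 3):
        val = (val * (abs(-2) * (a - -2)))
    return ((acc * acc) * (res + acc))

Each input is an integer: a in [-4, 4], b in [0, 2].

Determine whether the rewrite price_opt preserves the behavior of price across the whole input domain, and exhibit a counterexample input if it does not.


a=-4, b=0 yields -184 from price but 0 from price_opt.
verdict: not equivalent; witness: a=-4, b=0


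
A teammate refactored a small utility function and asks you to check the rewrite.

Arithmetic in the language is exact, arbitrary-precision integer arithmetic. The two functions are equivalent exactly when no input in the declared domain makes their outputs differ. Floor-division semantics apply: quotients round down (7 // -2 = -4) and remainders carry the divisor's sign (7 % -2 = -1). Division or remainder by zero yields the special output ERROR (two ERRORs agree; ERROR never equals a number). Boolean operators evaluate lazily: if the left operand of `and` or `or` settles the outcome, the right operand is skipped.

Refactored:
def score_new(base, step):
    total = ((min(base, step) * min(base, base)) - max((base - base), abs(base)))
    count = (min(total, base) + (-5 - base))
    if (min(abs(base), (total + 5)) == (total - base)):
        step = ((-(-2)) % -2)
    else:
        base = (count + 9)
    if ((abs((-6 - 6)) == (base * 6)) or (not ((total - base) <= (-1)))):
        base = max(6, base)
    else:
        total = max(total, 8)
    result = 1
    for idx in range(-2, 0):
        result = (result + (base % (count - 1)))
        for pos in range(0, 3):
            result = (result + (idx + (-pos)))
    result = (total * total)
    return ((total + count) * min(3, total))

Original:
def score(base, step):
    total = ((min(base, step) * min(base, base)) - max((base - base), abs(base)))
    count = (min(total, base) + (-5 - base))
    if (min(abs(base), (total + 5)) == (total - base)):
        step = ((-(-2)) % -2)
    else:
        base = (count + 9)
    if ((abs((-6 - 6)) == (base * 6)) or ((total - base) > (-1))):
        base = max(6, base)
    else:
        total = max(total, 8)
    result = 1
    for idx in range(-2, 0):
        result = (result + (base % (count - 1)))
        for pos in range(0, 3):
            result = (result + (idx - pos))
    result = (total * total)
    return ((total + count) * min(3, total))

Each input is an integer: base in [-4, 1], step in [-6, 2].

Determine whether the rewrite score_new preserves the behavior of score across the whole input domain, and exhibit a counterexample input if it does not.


Although arithmetic usage differs; and comparison usage differs; and boolean connective usage differs, 54/54 inputs agree.
verdict: equivalent


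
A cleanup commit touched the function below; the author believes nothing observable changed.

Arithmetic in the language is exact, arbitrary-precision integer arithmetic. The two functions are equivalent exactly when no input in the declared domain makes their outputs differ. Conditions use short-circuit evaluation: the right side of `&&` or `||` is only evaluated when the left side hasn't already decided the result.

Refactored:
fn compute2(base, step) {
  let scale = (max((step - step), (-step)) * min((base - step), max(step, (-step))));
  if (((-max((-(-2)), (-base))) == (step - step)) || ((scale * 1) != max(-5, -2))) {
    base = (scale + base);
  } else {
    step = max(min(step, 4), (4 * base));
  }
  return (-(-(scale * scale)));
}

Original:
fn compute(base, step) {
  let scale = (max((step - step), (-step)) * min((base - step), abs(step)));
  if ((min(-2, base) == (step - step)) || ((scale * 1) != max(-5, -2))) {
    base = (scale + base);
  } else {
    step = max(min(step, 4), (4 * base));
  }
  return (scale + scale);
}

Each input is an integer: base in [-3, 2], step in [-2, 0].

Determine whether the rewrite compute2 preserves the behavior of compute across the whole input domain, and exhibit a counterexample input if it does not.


Input base=-3, step=-2: -4 from compute versus 4 from compute2.
verdict: not equivalent; witness: base=-3, step=-2


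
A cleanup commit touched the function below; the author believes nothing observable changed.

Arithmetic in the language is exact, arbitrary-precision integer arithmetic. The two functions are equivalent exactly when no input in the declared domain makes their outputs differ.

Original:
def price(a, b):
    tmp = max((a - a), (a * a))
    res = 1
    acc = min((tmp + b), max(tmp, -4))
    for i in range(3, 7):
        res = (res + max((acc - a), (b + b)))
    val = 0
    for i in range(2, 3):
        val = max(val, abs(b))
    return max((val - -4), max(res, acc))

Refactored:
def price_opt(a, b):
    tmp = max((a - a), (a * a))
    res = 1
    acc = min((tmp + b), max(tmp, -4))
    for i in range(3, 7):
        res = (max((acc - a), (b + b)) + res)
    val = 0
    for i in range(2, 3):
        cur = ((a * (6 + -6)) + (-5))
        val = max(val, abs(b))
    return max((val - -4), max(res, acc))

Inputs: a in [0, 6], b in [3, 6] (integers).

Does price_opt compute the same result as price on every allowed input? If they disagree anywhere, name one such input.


This is a faithful refactor — statement counts differ, plus arithmetic usage differs, plus local variable names differ, plus constant usage differs, but the computed results match everywhere.
One worked example (a=4, b=6) — price: tmp becomes 16; next res becomes 1; next acc becomes 16; next at i=3:; next res becomes 13; next at i=4:; next res becomes 25; next at i=5:; next res becomes 37; next at i=6:; next res becomes 49; next val becomes 0; next at i=2:; next val becomes 6; next final value 49; price_opt: tmp becomes 16; next res becomes 1; next acc becomes 16; next at i=3:; next res becomes 13; next at i=4:; next res becomes 25; next at i=5:; next res becomes 37; next at i=6:; next res becomes 49; next val becomes 0; next at i=2:; next cur becomes -5; next val becomes 6; next final value 49; agreement on 49.
An exhaustive pass over the 28 declared inputs shows identical outputs.
verdict: equivalent


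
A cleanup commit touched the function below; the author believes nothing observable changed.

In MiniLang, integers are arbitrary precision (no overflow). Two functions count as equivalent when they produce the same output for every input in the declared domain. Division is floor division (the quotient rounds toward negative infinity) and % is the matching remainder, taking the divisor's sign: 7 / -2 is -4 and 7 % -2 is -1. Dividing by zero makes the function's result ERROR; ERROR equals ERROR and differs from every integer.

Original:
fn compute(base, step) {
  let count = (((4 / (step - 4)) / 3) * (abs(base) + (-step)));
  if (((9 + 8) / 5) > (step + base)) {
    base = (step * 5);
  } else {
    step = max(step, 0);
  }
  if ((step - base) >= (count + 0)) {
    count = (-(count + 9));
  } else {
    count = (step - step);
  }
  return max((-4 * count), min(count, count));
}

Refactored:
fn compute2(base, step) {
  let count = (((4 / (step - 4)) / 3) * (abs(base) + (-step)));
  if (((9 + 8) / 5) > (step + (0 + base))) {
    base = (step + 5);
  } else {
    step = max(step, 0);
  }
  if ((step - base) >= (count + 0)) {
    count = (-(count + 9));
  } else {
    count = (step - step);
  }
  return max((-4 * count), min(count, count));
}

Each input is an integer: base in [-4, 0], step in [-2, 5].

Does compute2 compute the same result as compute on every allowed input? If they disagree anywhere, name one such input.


Not equivalent: base=-4, step=0 separates them (20 vs 0).
compute: count = -4; (((9 + 8) / 5) > (step + base)) -> true; base = 0; ((step - base) >= (count + 0)) -> true; count = -5; return 20
compute2: count = -4; (((9 + 8) / 5) > (step + (0 + base))) -> true; base = 5; ((step - base) >= (count + 0)) -> false; count = 0; return 0
verdict: not equivalent; witness: base=-4, step=0


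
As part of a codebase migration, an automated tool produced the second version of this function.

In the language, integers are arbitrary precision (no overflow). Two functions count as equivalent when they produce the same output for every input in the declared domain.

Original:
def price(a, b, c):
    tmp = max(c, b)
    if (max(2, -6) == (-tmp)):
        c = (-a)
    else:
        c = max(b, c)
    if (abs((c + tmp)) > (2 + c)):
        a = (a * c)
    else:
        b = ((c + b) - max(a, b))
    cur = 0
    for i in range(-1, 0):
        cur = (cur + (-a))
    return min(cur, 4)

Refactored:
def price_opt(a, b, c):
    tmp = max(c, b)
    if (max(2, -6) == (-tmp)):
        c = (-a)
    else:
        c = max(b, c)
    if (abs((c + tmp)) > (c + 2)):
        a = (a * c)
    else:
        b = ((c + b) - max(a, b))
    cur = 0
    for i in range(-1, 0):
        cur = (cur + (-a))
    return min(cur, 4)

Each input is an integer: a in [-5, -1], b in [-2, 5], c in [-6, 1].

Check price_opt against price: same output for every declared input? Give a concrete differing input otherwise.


Comparing the listings, the differences include: same computation, different form.
Tracing a=-4, b=-1, c=-4: price: tmp := -1 | (max(2, -6) == (-tmp)): false | c := -1 | (abs((c + tmp)) > (2 + c)): true | a := 4 | cur := 0 | iter i=-1: | cur := -4 | result -4 | price_opt: tmp := -1 | (max(2, -6) == (-tmp)): false | c := -1 | (abs((c + tmp)) > (c + 2)): true | a := 4 | cur := 0 | iter i=-1: | cur := -4 | result -4 — matching result -4.
Every one of the 320 inputs gives matching results.
verdict: equivalent


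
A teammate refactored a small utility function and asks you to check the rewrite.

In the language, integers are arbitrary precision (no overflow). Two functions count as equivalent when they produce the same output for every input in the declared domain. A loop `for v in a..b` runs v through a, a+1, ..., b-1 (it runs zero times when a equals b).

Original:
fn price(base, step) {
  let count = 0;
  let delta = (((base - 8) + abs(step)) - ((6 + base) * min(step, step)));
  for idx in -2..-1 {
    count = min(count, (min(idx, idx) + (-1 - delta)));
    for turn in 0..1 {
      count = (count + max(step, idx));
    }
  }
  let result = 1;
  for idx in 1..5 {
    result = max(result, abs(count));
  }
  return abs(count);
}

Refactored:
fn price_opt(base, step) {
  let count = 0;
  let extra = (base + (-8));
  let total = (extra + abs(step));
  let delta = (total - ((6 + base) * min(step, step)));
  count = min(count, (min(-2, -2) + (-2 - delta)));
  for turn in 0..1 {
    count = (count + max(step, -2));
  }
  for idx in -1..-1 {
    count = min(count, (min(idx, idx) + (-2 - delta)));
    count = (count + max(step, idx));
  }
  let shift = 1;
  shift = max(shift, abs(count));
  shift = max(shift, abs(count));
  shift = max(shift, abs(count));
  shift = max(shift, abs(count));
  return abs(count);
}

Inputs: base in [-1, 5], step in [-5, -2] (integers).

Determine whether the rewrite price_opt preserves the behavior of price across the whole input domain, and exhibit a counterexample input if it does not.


Consider the input base=-1, step=-5.
price: count := 0 | delta := 21 | iter idx=-2: | count := -24 | iter turn=0: | count := -26 | result := 1 | iter idx=1: | result := 26 | iter idx=2: | result := 26 | iter idx=3: | result := 26 | iter idx=4: | result := 26 | result 26
price_opt: count := 0 | extra := -9 | total := -4 | delta := 21 | count := -25 | iter turn=0: | count := -27 | loop over idx: empty range | shift := 1 | shift := 27 | shift := 27 | shift := 27 | shift := 27 | result 27
26 against 27: the behavior changed.
verdict: not equivalent; witness: base=-1, step=-5
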